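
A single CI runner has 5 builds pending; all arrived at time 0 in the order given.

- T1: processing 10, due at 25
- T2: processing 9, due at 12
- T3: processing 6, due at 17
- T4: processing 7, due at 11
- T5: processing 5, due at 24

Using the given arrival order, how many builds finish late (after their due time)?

4

FIFO (arrival order): T1 T2 T3 T4 T5.
T1: 0→10, due 25, tardiness 0
T2: 10→19, due 12, tardiness 7
T3: 19→25, due 17, tardiness 8
T4: 25→32, due 11, tardiness 21
T5: 32→37, due 24, tardiness 13
Late builds: 4.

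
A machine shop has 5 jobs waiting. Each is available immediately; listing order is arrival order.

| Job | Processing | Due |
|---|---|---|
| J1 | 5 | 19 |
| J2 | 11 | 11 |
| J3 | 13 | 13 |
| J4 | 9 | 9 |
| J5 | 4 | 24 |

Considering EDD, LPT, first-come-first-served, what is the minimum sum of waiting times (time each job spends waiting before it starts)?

EDD (increasing due date): J4 J2 J3 J1 J5.
J4: waits 0, runs 0→9
J2: waits 9, runs 9→20
J3: waits 20, runs 20→33
J1: waits 33, runs 33→38
J5: waits 38, runs 38→42
Sum = 0+9+20+33+38 = 100.
LPT (decreasing processing time): J3 J2 J4 J1 J5.
J3: waits 0, runs 0→13
J2: waits 13, runs 13→24
J4: waits 24, runs 24→33
J1: waits 33, runs 33→38
J5: waits 38, runs 38→42
Sum = 0+13+24+33+38 = 108.
FIFO (arrival order): J1 J2 J3 J4 J5.
J1: waits 0, runs 0→5
J2: waits 5, runs 5→16
J3: waits 16, runs 16→29
J4: waits 29, runs 29→38
J5: waits 38, runs 38→42
Sum = 0+5+16+29+38 = 88.
EDD 100, LPT 108, FIFO 88 → minimum 88.

88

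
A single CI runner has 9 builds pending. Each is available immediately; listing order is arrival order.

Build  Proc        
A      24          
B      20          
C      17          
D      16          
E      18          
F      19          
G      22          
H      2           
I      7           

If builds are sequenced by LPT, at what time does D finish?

136

LPT (decreasing processing time): A G B F E C D I H.
A: 0→24
G: 24→46
B: 46→66
F: 66→85
E: 85→103
C: 103→120
D: 120→136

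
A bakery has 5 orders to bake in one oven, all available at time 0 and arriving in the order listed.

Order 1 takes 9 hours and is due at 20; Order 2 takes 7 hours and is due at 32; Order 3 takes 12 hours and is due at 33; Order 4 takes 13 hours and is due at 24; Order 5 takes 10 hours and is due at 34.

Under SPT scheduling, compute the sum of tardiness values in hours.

32

SPT (increasing processing time): Order 2 Order 1 Order 5 Order 3 Order 4.
Order 2: 0→7, due 32, tardiness 0
Order 1: 7→16, due 20, tardiness 0
Order 5: 16→26, due 34, tardiness 0
Order 3: 26→38, due 33, tardiness 5
Order 4: 38→51, due 24, tardiness 27
Sum = 0+0+0+5+27 = 32.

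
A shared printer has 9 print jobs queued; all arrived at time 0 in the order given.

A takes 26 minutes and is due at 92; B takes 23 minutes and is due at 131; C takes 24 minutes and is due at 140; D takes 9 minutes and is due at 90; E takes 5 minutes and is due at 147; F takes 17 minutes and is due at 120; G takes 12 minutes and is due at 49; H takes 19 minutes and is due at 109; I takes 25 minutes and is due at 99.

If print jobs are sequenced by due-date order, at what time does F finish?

108

EDD (increasing due date): G D A I H F B C E.
G: 0→12
D: 12→21
A: 21→47
I: 47→72
H: 72→91
F: 91→108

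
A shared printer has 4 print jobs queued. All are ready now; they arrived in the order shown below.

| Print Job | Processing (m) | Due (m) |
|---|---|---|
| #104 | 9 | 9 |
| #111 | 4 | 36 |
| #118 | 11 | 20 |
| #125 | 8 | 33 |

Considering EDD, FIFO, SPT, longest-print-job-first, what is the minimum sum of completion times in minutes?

EDD (increasing due date): #104 #118 #125 #111.
#104: 0→9
#118: 9→20
#125: 20→28
#111: 28→32
Sum = 9+20+28+32 = 89.
FIFO (arrival order): #104 #111 #118 #125.
#104: 0→9
#111: 9→13
#118: 13→24
#125: 24→32
Sum = 9+13+24+32 = 78.
SPT (increasing processing time): #111 #125 #104 #118.
#111: 0→4
#125: 4→12
#104: 12→21
#118: 21→32
Sum = 4+12+21+32 = 69.
LPT (decreasing processing time): #118 #104 #125 #111.
#118: 0→11
#104: 11→20
#125: 20→28
#111: 28→32
Sum = 11+20+28+32 = 91.
EDD 89, FIFO 78, SPT 69, LPT 91 → minimum 69.

69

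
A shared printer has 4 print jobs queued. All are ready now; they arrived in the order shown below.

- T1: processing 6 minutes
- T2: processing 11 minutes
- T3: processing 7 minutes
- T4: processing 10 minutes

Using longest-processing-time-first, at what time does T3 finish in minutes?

28

LPT (decreasing processing time): T2 T4 T3 T1.
T2: 0→11
T4: 11→21
T3: 21→28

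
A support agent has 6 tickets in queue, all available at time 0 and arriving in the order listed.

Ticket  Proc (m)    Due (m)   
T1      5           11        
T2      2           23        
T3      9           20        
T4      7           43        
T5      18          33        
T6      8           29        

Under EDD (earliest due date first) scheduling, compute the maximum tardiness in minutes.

9

EDD (increasing due date): T1 T3 T2 T6 T5 T4.
T1: 0→5, due 11, tardiness 0
T3: 5→14, due 20, tardiness 0
T2: 14→16, due 23, tardiness 0
T6: 16→24, due 29, tardiness 0
T5: 24→42, due 33, tardiness 9
T4: 42→49, due 43, tardiness 6
Maximum = 9.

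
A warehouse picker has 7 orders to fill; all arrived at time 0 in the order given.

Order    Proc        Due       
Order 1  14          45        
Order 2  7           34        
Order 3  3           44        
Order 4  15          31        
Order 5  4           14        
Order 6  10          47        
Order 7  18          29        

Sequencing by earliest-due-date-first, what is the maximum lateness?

EDD (increasing due date): Order 5 Order 7 Order 4 Order 2 Order 3 Order 1 Order 6.
Order 5: 0→4, due 14, lateness -10
Order 7: 4→22, due 29, lateness -7
Order 4: 22→37, due 31, lateness 6
Order 2: 37→44, due 34, lateness 10
Order 3: 44→47, due 44, lateness 3
Order 1: 47→61, due 45, lateness 16
Order 6: 61→71, due 47, lateness 24
Maximum = 24.

24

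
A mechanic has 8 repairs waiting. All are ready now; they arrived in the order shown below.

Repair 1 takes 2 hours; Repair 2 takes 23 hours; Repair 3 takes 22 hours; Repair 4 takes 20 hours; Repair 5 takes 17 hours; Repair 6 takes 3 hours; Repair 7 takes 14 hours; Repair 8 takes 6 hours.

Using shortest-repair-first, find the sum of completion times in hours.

338

SPT (increasing processing time): Repair 1 Repair 6 Repair 8 Repair 7 Repair 5 Repair 4 Repair 3 Repair 2.
Repair 1: 0→2
Repair 6: 2→5
Repair 8: 5→11
Repair 7: 11→25
Repair 5: 25→42
Repair 4: 42→62
Repair 3: 62→84
Repair 2: 84→107
Sum = 2+5+11+25+42+62+84+107 = 338.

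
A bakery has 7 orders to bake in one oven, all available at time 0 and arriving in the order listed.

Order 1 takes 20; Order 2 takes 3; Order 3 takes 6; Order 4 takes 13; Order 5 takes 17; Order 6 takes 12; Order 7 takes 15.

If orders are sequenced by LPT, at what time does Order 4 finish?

LPT (decreasing processing time): Order 1 Order 5 Order 7 Order 4 Order 6 Order 3 Order 2.
Order 1: 0→20
Order 5: 20→37
Order 7: 37→52
Order 4: 52→65

65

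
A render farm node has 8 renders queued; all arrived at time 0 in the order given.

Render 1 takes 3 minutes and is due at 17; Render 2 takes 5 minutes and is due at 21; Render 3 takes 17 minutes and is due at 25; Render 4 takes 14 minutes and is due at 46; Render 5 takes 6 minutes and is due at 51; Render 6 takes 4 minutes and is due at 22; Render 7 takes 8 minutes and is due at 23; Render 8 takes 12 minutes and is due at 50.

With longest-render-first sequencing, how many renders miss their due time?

5

LPT (decreasing processing time): Render 3 Render 4 Render 8 Render 7 Render 5 Render 2 Render 6 Render 1.
Render 3: 0→17, due 25, tardiness 0
Render 4: 17→31, due 46, tardiness 0
Render 8: 31→43, due 50, tardiness 0
Render 7: 43→51, due 23, tardiness 28
Render 5: 51→57, due 51, tardiness 6
Render 2: 57→62, due 21, tardiness 41
Render 6: 62→66, due 22, tardiness 44
Render 1: 66→69, due 17, tardiness 52
Late renders: 5.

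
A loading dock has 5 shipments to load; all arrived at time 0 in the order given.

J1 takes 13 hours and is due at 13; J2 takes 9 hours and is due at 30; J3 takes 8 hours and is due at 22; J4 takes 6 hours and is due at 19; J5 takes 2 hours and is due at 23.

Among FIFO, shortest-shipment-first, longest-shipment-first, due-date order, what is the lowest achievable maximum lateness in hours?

FIFO (arrival order): J1 J2 J3 J4 J5.
J1: 0→13, due 13, lateness 0
J2: 13→22, due 30, lateness -8
J3: 22→30, due 22, lateness 8
J4: 30→36, due 19, lateness 17
J5: 36→38, due 23, lateness 15
Maximum = 17.
SPT (increasing processing time): J5 J4 J3 J2 J1.
J5: 0→2, due 23, lateness -21
J4: 2→8, due 19, lateness -11
J3: 8→16, due 22, lateness -6
J2: 16→25, due 30, lateness -5
J1: 25→38, due 13, lateness 25
Maximum = 25.
LPT (decreasing processing time): J1 J2 J3 J4 J5.
J1: 0→13, due 13, lateness 0
J2: 13→22, due 30, lateness -8
J3: 22→30, due 22, lateness 8
J4: 30→36, due 19, lateness 17
J5: 36→38, due 23, lateness 15
Maximum = 17.
EDD (increasing due date): J1 J4 J3 J5 J2.
J1: 0→13, due 13, lateness 0
J4: 13→19, due 19, lateness 0
J3: 19→27, due 22, lateness 5
J5: 27→29, due 23, lateness 6
J2: 29→38, due 30, lateness 8
Maximum = 8.
FIFO 17, SPT 25, LPT 17, EDD 8 → minimum 8.

8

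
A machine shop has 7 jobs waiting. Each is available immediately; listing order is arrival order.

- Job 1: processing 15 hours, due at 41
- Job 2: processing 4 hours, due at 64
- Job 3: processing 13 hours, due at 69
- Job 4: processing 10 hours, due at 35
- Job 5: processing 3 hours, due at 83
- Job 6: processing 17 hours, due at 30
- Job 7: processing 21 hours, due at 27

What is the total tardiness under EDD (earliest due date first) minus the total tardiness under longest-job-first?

EDD (increasing due date): Job 7 Job 6 Job 4 Job 1 Job 2 Job 3 Job 5.
Job 7: 0→21, due 27, tardiness 0
Job 6: 21→38, due 30, tardiness 8
Job 4: 38→48, due 35, tardiness 13
Job 1: 48→63, due 41, tardiness 22
Job 2: 63→67, due 64, tardiness 3
Job 3: 67→80, due 69, tardiness 11
Job 5: 80→83, due 83, tardiness 0
Sum = 0+8+13+22+3+11+0 = 57.
LPT (decreasing processing time): Job 7 Job 6 Job 1 Job 3 Job 4 Job 2 Job 5.
Job 7: 0→21, due 27, tardiness 0
Job 6: 21→38, due 30, tardiness 8
Job 1: 38→53, due 41, tardiness 12
Job 3: 53→66, due 69, tardiness 0
Job 4: 66→76, due 35, tardiness 41
Job 2: 76→80, due 64, tardiness 16
Job 5: 80→83, due 83, tardiness 0
Sum = 0+8+12+0+41+16+0 = 77.
Difference = 57 − 77 = -20.

-20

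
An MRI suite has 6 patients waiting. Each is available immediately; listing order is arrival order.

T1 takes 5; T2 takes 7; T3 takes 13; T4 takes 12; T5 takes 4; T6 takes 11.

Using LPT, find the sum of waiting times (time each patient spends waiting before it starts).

165

LPT (decreasing processing time): T3 T4 T6 T2 T1 T5.
T3: waits 0, runs 0→13
T4: waits 13, runs 13→25
T6: waits 25, runs 25→36
T2: waits 36, runs 36→43
T1: waits 43, runs 43→48
T5: waits 48, runs 48→52
Sum = 0+13+25+36+43+48 = 165.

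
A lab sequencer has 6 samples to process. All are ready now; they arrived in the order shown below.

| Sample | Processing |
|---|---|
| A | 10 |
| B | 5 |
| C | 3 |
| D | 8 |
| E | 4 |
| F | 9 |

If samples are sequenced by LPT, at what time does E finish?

LPT (decreasing processing time): A F D B E C.
A: 0→10
F: 10→19
D: 19→27
B: 27→32
E: 32→36

36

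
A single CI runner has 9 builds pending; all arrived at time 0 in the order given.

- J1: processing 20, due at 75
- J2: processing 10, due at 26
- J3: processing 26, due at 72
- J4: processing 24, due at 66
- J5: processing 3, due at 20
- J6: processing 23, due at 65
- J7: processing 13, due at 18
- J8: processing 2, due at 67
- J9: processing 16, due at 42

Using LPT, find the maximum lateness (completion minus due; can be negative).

LPT (decreasing processing time): J3 J4 J6 J1 J9 J7 J2 J5 J8.
J3: 0→26, due 72, lateness -46
J4: 26→50, due 66, lateness -16
J6: 50→73, due 65, lateness 8
J1: 73→93, due 75, lateness 18
J9: 93→109, due 42, lateness 67
J7: 109→122, due 18, lateness 104
J2: 122→132, due 26, lateness 106
J5: 132→135, due 20, lateness 115
J8: 135→137, due 67, lateness 70
Maximum = 115.

115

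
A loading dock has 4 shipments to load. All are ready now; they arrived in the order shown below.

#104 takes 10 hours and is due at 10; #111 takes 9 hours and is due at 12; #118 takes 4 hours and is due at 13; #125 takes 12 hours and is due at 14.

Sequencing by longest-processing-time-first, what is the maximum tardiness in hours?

LPT (decreasing processing time): #125 #104 #111 #118.
#125: 0→12, due 14, tardiness 0
#104: 12→22, due 10, tardiness 12
#111: 22→31, due 12, tardiness 19
#118: 31→35, due 13, tardiness 22
Maximum = 22.

22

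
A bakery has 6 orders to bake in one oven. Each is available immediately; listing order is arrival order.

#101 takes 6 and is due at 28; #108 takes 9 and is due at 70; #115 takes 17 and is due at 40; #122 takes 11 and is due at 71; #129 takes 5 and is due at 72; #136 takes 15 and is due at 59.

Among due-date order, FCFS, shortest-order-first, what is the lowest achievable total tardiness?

0

EDD (increasing due date): #101 #115 #136 #108 #122 #129.
#101: 0→6, due 28, tardiness 0
#115: 6→23, due 40, tardiness 0
#136: 23→38, due 59, tardiness 0
#108: 38→47, due 70, tardiness 0
#122: 47→58, due 71, tardiness 0
#129: 58→63, due 72, tardiness 0
Sum = 0+0+0+0+0+0 = 0.
FIFO (arrival order): #101 #108 #115 #122 #129 #136.
#101: 0→6, due 28, tardiness 0
#108: 6→15, due 70, tardiness 0
#115: 15→32, due 40, tardiness 0
#122: 32→43, due 71, tardiness 0
#129: 43→48, due 72, tardiness 0
#136: 48→63, due 59, tardiness 4
Sum = 0+0+0+0+0+4 = 4.
SPT (increasing processing time): #129 #101 #108 #122 #136 #115.
#129: 0→5, due 72, tardiness 0
#101: 5→11, due 28, tardiness 0
#108: 11→20, due 70, tardiness 0
#122: 20→31, due 71, tardiness 0
#136: 31→46, due 59, tardiness 0
#115: 46→63, due 40, tardiness 23
Sum = 0+0+0+0+0+23 = 23.
EDD 0, FIFO 4, SPT 23 → minimum 0.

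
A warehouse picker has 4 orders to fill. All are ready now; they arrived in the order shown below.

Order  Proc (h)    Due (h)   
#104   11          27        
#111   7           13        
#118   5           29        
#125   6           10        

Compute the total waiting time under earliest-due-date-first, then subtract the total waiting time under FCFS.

EDD (increasing due date): #125 #111 #104 #118.
#125: waits 0, runs 0→6
#111: waits 6, runs 6→13
#104: waits 13, runs 13→24
#118: waits 24, runs 24→29
Sum = 0+6+13+24 = 43.
FIFO (arrival order): #104 #111 #118 #125.
#104: waits 0, runs 0→11
#111: waits 11, runs 11→18
#118: waits 18, runs 18→23
#125: waits 23, runs 23→29
Sum = 0+11+18+23 = 52.
Difference = 43 − 52 = -9.

-9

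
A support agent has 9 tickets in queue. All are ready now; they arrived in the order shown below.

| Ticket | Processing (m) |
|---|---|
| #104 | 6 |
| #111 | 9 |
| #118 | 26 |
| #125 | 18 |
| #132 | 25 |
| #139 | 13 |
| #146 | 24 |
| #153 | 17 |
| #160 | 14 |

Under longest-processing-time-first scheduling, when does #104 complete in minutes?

152

LPT (decreasing processing time): #118 #132 #146 #125 #153 #160 #139 #111 #104.
#118: 0→26
#132: 26→51
#146: 51→75
#125: 75→93
#153: 93→110
#160: 110→124
#139: 124→137
#111: 137→146
#104: 146→152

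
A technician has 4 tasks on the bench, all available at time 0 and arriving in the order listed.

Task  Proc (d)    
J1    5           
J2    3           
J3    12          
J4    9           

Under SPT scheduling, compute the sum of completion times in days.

SPT (increasing processing time): J2 J1 J4 J3.
J2: 0→3
J1: 3→8
J4: 8→17
J3: 17→29
Sum = 3+8+17+29 = 57.

57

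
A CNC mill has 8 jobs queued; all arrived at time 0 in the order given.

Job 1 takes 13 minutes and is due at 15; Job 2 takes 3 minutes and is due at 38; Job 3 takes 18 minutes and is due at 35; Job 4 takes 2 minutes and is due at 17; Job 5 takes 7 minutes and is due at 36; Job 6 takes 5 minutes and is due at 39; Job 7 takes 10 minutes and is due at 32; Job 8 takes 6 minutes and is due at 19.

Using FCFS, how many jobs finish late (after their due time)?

5

FIFO (arrival order): Job 1 Job 2 Job 3 Job 4 Job 5 Job 6 Job 7 Job 8.
Job 1: 0→13, due 15, tardiness 0
Job 2: 13→16, due 38, tardiness 0
Job 3: 16→34, due 35, tardiness 0
Job 4: 34→36, due 17, tardiness 19
Job 5: 36→43, due 36, tardiness 7
Job 6: 43→48, due 39, tardiness 9
Job 7: 48→58, due 32, tardiness 26
Job 8: 58→64, due 19, tardiness 45
Late jobs: 5.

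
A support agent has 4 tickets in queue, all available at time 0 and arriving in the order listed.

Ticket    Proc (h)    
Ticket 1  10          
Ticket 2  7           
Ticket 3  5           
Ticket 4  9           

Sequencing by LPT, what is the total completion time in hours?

86

LPT (decreasing processing time): Ticket 1 Ticket 4 Ticket 2 Ticket 3.
Ticket 1: 0→10
Ticket 4: 10→19
Ticket 2: 19→26
Ticket 3: 26→31
Sum = 10+19+26+31 = 86.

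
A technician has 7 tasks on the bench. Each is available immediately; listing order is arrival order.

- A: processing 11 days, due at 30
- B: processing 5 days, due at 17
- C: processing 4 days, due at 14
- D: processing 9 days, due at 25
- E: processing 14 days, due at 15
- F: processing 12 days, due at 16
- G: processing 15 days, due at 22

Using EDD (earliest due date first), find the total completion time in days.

EDD (increasing due date): C E F B G D A.
C: 0→4
E: 4→18
F: 18→30
B: 30→35
G: 35→50
D: 50→59
A: 59→70
Sum = 4+18+30+35+50+59+70 = 266.

266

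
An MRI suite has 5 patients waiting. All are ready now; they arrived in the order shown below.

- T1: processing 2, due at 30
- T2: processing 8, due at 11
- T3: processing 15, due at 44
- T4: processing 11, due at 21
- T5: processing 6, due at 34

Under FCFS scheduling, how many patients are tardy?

FIFO (arrival order): T1 T2 T3 T4 T5.
T1: 0→2, due 30, tardiness 0
T2: 2→10, due 11, tardiness 0
T3: 10→25, due 44, tardiness 0
T4: 25→36, due 21, tardiness 15
T5: 36→42, due 34, tardiness 8
Late patients: 2.

2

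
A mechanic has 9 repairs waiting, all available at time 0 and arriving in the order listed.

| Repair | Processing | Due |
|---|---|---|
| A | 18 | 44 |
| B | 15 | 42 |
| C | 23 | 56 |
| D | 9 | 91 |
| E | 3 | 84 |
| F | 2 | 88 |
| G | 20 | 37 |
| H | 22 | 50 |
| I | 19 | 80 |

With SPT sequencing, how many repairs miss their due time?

SPT (increasing processing time): F E D B A I G H C.
F: 0→2, due 88, tardiness 0
E: 2→5, due 84, tardiness 0
D: 5→14, due 91, tardiness 0
B: 14→29, due 42, tardiness 0
A: 29→47, due 44, tardiness 3
I: 47→66, due 80, tardiness 0
G: 66→86, due 37, tardiness 49
H: 86→108, due 50, tardiness 58
C: 108→131, due 56, tardiness 75
Late repairs: 4.

4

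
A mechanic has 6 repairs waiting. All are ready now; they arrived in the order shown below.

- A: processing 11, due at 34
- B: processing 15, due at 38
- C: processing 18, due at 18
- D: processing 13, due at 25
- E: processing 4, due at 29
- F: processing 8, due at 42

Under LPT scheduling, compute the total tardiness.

107

LPT (decreasing processing time): C B D A F E.
C: 0→18, due 18, tardiness 0
B: 18→33, due 38, tardiness 0
D: 33→46, due 25, tardiness 21
A: 46→57, due 34, tardiness 23
F: 57→65, due 42, tardiness 23
E: 65→69, due 29, tardiness 40
Sum = 0+0+21+23+23+40 = 107.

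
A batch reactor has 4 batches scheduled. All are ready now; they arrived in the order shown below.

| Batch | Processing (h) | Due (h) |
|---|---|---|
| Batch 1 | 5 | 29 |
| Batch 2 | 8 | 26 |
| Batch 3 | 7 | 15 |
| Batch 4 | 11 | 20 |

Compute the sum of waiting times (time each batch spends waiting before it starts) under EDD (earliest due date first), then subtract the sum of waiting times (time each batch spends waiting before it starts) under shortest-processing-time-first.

EDD (increasing due date): Batch 3 Batch 4 Batch 2 Batch 1.
Batch 3: waits 0, runs 0→7
Batch 4: waits 7, runs 7→18
Batch 2: waits 18, runs 18→26
Batch 1: waits 26, runs 26→31
Sum = 0+7+18+26 = 51.
SPT (increasing processing time): Batch 1 Batch 3 Batch 2 Batch 4.
Batch 1: waits 0, runs 0→5
Batch 3: waits 5, runs 5→12
Batch 2: waits 12, runs 12→20
Batch 4: waits 20, runs 20→31
Sum = 0+5+12+20 = 37.
Difference = 51 − 37 = 14.

14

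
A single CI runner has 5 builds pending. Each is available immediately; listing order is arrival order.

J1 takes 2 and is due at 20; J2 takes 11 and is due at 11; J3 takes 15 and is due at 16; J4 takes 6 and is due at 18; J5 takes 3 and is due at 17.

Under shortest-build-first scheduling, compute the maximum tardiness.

SPT (increasing processing time): J1 J5 J4 J2 J3.
J1: 0→2, due 20, tardiness 0
J5: 2→5, due 17, tardiness 0
J4: 5→11, due 18, tardiness 0
J2: 11→22, due 11, tardiness 11
J3: 22→37, due 16, tardiness 21
Maximum = 21.

21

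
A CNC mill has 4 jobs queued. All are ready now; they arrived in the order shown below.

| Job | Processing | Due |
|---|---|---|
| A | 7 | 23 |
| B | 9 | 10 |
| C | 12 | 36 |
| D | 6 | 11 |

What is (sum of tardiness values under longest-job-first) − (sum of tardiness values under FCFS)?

LPT (decreasing processing time): C B A D.
C: 0→12, due 36, tardiness 0
B: 12→21, due 10, tardiness 11
A: 21→28, due 23, tardiness 5
D: 28→34, due 11, tardiness 23
Sum = 0+11+5+23 = 39.
FIFO (arrival order): A B C D.
A: 0→7, due 23, tardiness 0
B: 7→16, due 10, tardiness 6
C: 16→28, due 36, tardiness 0
D: 28→34, due 11, tardiness 23
Sum = 0+6+0+23 = 29.
Difference = 39 − 29 = 10.

10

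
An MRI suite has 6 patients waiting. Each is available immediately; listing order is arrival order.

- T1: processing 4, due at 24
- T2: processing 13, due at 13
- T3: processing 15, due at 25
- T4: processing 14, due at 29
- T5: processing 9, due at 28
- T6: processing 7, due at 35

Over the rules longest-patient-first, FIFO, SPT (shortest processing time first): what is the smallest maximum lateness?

27

LPT (decreasing processing time): T3 T4 T2 T5 T6 T1.
T3: 0→15, due 25, lateness -10
T4: 15→29, due 29, lateness 0
T2: 29→42, due 13, lateness 29
T5: 42→51, due 28, lateness 23
T6: 51→58, due 35, lateness 23
T1: 58→62, due 24, lateness 38
Maximum = 38.
FIFO (arrival order): T1 T2 T3 T4 T5 T6.
T1: 0→4, due 24, lateness -20
T2: 4→17, due 13, lateness 4
T3: 17→32, due 25, lateness 7
T4: 32→46, due 29, lateness 17
T5: 46→55, due 28, lateness 27
T6: 55→62, due 35, lateness 27
Maximum = 27.
SPT (increasing processing time): T1 T6 T5 T2 T4 T3.
T1: 0→4, due 24, lateness -20
T6: 4→11, due 35, lateness -24
T5: 11→20, due 28, lateness -8
T2: 20→33, due 13, lateness 20
T4: 33→47, due 29, lateness 18
T3: 47→62, due 25, lateness 37
Maximum = 37.
LPT 38, FIFO 27, SPT 37 → minimum 27.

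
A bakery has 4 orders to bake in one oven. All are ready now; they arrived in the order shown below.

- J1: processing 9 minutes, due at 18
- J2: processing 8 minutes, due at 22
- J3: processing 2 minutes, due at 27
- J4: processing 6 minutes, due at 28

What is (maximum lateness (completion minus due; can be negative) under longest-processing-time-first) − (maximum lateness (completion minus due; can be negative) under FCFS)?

LPT (decreasing processing time): J1 J2 J4 J3.
J1: 0→9, due 18, lateness -9
J2: 9→17, due 22, lateness -5
J4: 17→23, due 28, lateness -5
J3: 23→25, due 27, lateness -2
Maximum = -2.
FIFO (arrival order): J1 J2 J3 J4.
J1: 0→9, due 18, lateness -9
J2: 9→17, due 22, lateness -5
J3: 17→19, due 27, lateness -8
J4: 19→25, due 28, lateness -3
Maximum = -3.
Difference = -2 − -3 = 1.

1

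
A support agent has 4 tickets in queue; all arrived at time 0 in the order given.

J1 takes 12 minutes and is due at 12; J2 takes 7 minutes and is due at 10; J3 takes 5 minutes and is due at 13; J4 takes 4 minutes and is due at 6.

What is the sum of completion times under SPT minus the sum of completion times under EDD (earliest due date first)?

SPT (increasing processing time): J4 J3 J2 J1.
J4: 0→4
J3: 4→9
J2: 9→16
J1: 16→28
Sum = 4+9+16+28 = 57.
EDD (increasing due date): J4 J2 J1 J3.
J4: 0→4
J2: 4→11
J1: 11→23
J3: 23→28
Sum = 4+11+23+28 = 66.
Difference = 57 − 66 = -9.

-9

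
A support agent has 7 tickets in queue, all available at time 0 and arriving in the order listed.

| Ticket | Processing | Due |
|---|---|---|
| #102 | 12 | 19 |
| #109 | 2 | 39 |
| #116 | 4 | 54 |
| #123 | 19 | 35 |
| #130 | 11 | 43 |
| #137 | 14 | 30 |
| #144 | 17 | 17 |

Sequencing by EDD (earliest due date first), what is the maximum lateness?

32

EDD (increasing due date): #144 #102 #137 #123 #109 #130 #116.
#144: 0→17, due 17, lateness 0
#102: 17→29, due 19, lateness 10
#137: 29→43, due 30, lateness 13
#123: 43→62, due 35, lateness 27
#109: 62→64, due 39, lateness 25
#130: 64→75, due 43, lateness 32
#116: 75→79, due 54, lateness 25
Maximum = 32.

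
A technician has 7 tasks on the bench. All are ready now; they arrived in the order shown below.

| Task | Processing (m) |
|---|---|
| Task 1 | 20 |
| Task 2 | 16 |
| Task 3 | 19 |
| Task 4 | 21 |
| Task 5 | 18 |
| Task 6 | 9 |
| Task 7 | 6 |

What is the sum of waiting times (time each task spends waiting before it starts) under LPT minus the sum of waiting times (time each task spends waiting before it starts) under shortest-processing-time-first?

140

LPT (decreasing processing time): Task 4 Task 1 Task 3 Task 5 Task 2 Task 6 Task 7.
Task 4: waits 0, runs 0→21
Task 1: waits 21, runs 21→41
Task 3: waits 41, runs 41→60
Task 5: waits 60, runs 60→78
Task 2: waits 78, runs 78→94
Task 6: waits 94, runs 94→103
Task 7: waits 103, runs 103→109
Sum = 0+21+41+60+78+94+103 = 397.
SPT (increasing processing time): Task 7 Task 6 Task 2 Task 5 Task 3 Task 1 Task 4.
Task 7: waits 0, runs 0→6
Task 6: waits 6, runs 6→15
Task 2: waits 15, runs 15→31
Task 5: waits 31, runs 31→49
Task 3: waits 49, runs 49→68
Task 1: waits 68, runs 68→88
Task 4: waits 88, runs 88→109
Sum = 0+6+15+31+49+68+88 = 257.
Difference = 397 − 257 = 140.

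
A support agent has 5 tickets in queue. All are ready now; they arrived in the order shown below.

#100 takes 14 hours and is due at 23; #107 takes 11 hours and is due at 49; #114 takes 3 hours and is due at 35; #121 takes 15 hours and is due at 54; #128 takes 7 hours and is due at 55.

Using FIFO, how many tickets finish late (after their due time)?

0

FIFO (arrival order): #100 #107 #114 #121 #128.
#100: 0→14, due 23, tardiness 0
#107: 14→25, due 49, tardiness 0
#114: 25→28, due 35, tardiness 0
#121: 28→43, due 54, tardiness 0
#128: 43→50, due 55, tardiness 0
Late tickets: 0.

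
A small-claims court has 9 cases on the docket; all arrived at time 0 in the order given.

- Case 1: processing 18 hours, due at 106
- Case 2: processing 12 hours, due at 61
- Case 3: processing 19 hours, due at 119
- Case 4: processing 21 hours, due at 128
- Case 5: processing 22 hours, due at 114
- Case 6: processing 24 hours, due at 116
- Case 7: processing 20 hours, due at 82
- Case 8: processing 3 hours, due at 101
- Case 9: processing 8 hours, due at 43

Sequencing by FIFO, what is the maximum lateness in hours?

FIFO (arrival order): Case 1 Case 2 Case 3 Case 4 Case 5 Case 6 Case 7 Case 8 Case 9.
Case 1: 0→18, due 106, lateness -88
Case 2: 18→30, due 61, lateness -31
Case 3: 30→49, due 119, lateness -70
Case 4: 49→70, due 128, lateness -58
Case 5: 70→92, due 114, lateness -22
Case 6: 92→116, due 116, lateness 0
Case 7: 116→136, due 82, lateness 54
Case 8: 136→139, due 101, lateness 38
Case 9: 139→147, due 43, lateness 104
Maximum = 104.

104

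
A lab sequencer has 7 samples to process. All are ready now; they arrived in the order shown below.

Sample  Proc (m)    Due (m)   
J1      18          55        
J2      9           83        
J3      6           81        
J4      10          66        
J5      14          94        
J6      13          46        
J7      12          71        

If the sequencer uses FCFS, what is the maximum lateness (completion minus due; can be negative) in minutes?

24

FIFO (arrival order): J1 J2 J3 J4 J5 J6 J7.
J1: 0→18, due 55, lateness -37
J2: 18→27, due 83, lateness -56
J3: 27→33, due 81, lateness -48
J4: 33→43, due 66, lateness -23
J5: 43→57, due 94, lateness -37
J6: 57→70, due 46, lateness 24
J7: 70→82, due 71, lateness 11
Maximum = 24.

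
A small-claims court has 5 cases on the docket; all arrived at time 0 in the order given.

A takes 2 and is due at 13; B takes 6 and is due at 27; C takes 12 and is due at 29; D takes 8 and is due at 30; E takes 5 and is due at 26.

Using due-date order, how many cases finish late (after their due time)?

EDD (increasing due date): A E B C D.
A: 0→2, due 13, tardiness 0
E: 2→7, due 26, tardiness 0
B: 7→13, due 27, tardiness 0
C: 13→25, due 29, tardiness 0
D: 25→33, due 30, tardiness 3
Late cases: 1.

1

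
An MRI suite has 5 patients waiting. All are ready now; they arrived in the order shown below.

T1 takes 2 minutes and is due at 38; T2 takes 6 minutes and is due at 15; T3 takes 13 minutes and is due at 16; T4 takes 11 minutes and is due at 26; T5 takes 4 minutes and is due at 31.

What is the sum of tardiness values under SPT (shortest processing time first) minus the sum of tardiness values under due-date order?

SPT (increasing processing time): T1 T5 T2 T4 T3.
T1: 0→2, due 38, tardiness 0
T5: 2→6, due 31, tardiness 0
T2: 6→12, due 15, tardiness 0
T4: 12→23, due 26, tardiness 0
T3: 23→36, due 16, tardiness 20
Sum = 0+0+0+0+20 = 20.
EDD (increasing due date): T2 T3 T4 T5 T1.
T2: 0→6, due 15, tardiness 0
T3: 6→19, due 16, tardiness 3
T4: 19→30, due 26, tardiness 4
T5: 30→34, due 31, tardiness 3
T1: 34→36, due 38, tardiness 0
Sum = 0+3+4+3+0 = 10.
Difference = 20 − 10 = 10.

10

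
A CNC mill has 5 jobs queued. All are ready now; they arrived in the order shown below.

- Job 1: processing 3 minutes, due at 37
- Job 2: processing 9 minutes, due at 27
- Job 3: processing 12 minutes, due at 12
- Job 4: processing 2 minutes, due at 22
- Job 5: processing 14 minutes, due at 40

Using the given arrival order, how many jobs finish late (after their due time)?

FIFO (arrival order): Job 1 Job 2 Job 3 Job 4 Job 5.
Job 1: 0→3, due 37, tardiness 0
Job 2: 3→12, due 27, tardiness 0
Job 3: 12→24, due 12, tardiness 12
Job 4: 24→26, due 22, tardiness 4
Job 5: 26→40, due 40, tardiness 0
Late jobs: 2.

2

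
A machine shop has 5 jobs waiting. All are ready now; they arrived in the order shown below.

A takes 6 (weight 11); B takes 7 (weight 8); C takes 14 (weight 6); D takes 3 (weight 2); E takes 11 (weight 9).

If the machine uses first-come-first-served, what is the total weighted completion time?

FIFO (arrival order): A B C D E.
A: finishes 6, weight 11, w·C = 66
B: finishes 13, weight 8, w·C = 104
C: finishes 27, weight 6, w·C = 162
D: finishes 30, weight 2, w·C = 60
E: finishes 41, weight 9, w·C = 369
Sum = 66+104+162+60+369 = 761.

761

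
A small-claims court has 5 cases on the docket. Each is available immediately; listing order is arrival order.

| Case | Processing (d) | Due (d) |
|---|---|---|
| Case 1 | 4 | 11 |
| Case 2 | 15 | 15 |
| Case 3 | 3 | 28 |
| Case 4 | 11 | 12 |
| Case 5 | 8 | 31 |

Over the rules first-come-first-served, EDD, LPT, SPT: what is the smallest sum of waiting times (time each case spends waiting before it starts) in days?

51

FIFO (arrival order): Case 1 Case 2 Case 3 Case 4 Case 5.
Case 1: waits 0, runs 0→4
Case 2: waits 4, runs 4→19
Case 3: waits 19, runs 19→22
Case 4: waits 22, runs 22→33
Case 5: waits 33, runs 33→41
Sum = 0+4+19+22+33 = 78.
EDD (increasing due date): Case 1 Case 4 Case 2 Case 3 Case 5.
Case 1: waits 0, runs 0→4
Case 4: waits 4, runs 4→15
Case 2: waits 15, runs 15→30
Case 3: waits 30, runs 30→33
Case 5: waits 33, runs 33→41
Sum = 0+4+15+30+33 = 82.
LPT (decreasing processing time): Case 2 Case 4 Case 5 Case 1 Case 3.
Case 2: waits 0, runs 0→15
Case 4: waits 15, runs 15→26
Case 5: waits 26, runs 26→34
Case 1: waits 34, runs 34→38
Case 3: waits 38, runs 38→41
Sum = 0+15+26+34+38 = 113.
SPT (increasing processing time): Case 3 Case 1 Case 5 Case 4 Case 2.
Case 3: waits 0, runs 0→3
Case 1: waits 3, runs 3→7
Case 5: waits 7, runs 7→15
Case 4: waits 15, runs 15→26
Case 2: waits 26, runs 26→41
Sum = 0+3+7+15+26 = 51.
FIFO 78, EDD 82, LPT 113, SPT 51 → minimum 51.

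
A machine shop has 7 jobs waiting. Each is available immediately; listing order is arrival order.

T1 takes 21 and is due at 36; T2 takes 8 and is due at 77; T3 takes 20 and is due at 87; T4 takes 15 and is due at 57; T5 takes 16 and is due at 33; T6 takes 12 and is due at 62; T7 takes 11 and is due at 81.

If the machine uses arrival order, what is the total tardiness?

FIFO (arrival order): T1 T2 T3 T4 T5 T6 T7.
T1: 0→21, due 36, tardiness 0
T2: 21→29, due 77, tardiness 0
T3: 29→49, due 87, tardiness 0
T4: 49→64, due 57, tardiness 7
T5: 64→80, due 33, tardiness 47
T6: 80→92, due 62, tardiness 30
T7: 92→103, due 81, tardiness 22
Sum = 0+0+0+7+47+30+22 = 106.

106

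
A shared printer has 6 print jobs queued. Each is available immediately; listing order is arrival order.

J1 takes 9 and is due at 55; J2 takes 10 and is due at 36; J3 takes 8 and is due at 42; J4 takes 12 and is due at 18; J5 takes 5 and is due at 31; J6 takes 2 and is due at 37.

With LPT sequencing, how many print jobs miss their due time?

2

LPT (decreasing processing time): J4 J2 J1 J3 J5 J6.
J4: 0→12, due 18, tardiness 0
J2: 12→22, due 36, tardiness 0
J1: 22→31, due 55, tardiness 0
J3: 31→39, due 42, tardiness 0
J5: 39→44, due 31, tardiness 13
J6: 44→46, due 37, tardiness 9
Late print jobs: 2.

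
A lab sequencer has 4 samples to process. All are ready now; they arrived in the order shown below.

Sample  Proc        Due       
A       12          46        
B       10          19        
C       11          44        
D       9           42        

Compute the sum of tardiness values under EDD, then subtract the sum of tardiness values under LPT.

-14

EDD (increasing due date): B D C A.
B: 0→10, due 19, tardiness 0
D: 10→19, due 42, tardiness 0
C: 19→30, due 44, tardiness 0
A: 30→42, due 46, tardiness 0
Sum = 0+0+0+0 = 0.
LPT (decreasing processing time): A C B D.
A: 0→12, due 46, tardiness 0
C: 12→23, due 44, tardiness 0
B: 23→33, due 19, tardiness 14
D: 33→42, due 42, tardiness 0
Sum = 0+0+14+0 = 14.
Difference = 0 − 14 = -14.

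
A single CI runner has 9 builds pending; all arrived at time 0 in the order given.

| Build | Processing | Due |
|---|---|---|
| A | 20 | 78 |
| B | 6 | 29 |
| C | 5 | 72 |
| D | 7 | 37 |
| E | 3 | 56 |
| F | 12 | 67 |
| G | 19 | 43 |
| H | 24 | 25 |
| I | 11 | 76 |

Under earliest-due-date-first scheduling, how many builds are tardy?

EDD (increasing due date): H B D G E F C I A.
H: 0→24, due 25, tardiness 0
B: 24→30, due 29, tardiness 1
D: 30→37, due 37, tardiness 0
G: 37→56, due 43, tardiness 13
E: 56→59, due 56, tardiness 3
F: 59→71, due 67, tardiness 4
C: 71→76, due 72, tardiness 4
I: 76→87, due 76, tardiness 11
A: 87→107, due 78, tardiness 29
Late builds: 7.

7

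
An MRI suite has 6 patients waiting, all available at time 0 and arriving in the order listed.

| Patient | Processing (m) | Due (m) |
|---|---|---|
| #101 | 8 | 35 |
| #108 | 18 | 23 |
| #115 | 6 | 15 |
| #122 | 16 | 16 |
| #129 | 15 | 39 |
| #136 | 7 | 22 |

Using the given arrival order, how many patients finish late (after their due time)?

5

FIFO (arrival order): #101 #108 #115 #122 #129 #136.
#101: 0→8, due 35, tardiness 0
#108: 8→26, due 23, tardiness 3
#115: 26→32, due 15, tardiness 17
#122: 32→48, due 16, tardiness 32
#129: 48→63, due 39, tardiness 24
#136: 63→70, due 22, tardiness 48
Late patients: 5.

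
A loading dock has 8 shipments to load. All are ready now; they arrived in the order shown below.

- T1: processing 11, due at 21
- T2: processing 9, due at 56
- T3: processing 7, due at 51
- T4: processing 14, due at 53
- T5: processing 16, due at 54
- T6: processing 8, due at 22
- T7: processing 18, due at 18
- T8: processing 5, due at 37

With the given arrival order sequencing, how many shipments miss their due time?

FIFO (arrival order): T1 T2 T3 T4 T5 T6 T7 T8.
T1: 0→11, due 21, tardiness 0
T2: 11→20, due 56, tardiness 0
T3: 20→27, due 51, tardiness 0
T4: 27→41, due 53, tardiness 0
T5: 41→57, due 54, tardiness 3
T6: 57→65, due 22, tardiness 43
T7: 65→83, due 18, tardiness 65
T8: 83→88, due 37, tardiness 51
Late shipments: 4.

4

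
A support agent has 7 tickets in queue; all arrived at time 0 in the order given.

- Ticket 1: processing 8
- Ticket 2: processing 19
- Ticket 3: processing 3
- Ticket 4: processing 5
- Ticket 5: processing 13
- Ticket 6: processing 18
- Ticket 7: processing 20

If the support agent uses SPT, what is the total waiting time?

169

SPT (increasing processing time): Ticket 3 Ticket 4 Ticket 1 Ticket 5 Ticket 6 Ticket 2 Ticket 7.
Ticket 3: waits 0, runs 0→3
Ticket 4: waits 3, runs 3→8
Ticket 1: waits 8, runs 8→16
Ticket 5: waits 16, runs 16→29
Ticket 6: waits 29, runs 29→47
Ticket 2: waits 47, runs 47→66
Ticket 7: waits 66, runs 66→86
Sum = 0+3+8+16+29+47+66 = 169.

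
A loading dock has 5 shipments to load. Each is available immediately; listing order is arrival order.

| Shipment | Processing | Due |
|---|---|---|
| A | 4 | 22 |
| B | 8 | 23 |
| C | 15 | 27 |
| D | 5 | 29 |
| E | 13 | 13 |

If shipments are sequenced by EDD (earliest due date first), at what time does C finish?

40

EDD (increasing due date): E A B C D.
E: 0→13
A: 13→17
B: 17→25
C: 25→40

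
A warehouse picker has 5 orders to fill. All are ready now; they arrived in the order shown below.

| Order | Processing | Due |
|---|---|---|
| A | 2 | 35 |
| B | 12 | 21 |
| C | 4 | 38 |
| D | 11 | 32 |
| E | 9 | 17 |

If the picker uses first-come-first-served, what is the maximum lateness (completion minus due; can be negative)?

21

FIFO (arrival order): A B C D E.
A: 0→2, due 35, lateness -33
B: 2→14, due 21, lateness -7
C: 14→18, due 38, lateness -20
D: 18→29, due 32, lateness -3
E: 29→38, due 17, lateness 21
Maximum = 21.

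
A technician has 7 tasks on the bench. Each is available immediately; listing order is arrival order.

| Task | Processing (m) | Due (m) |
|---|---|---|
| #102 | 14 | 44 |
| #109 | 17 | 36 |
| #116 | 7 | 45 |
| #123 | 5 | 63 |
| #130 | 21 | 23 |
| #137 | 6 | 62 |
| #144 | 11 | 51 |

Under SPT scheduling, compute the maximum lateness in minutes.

SPT (increasing processing time): #123 #137 #116 #144 #102 #109 #130.
#123: 0→5, due 63, lateness -58
#137: 5→11, due 62, lateness -51
#116: 11→18, due 45, lateness -27
#144: 18→29, due 51, lateness -22
#102: 29→43, due 44, lateness -1
#109: 43→60, due 36, lateness 24
#130: 60→81, due 23, lateness 58
Maximum = 58.

58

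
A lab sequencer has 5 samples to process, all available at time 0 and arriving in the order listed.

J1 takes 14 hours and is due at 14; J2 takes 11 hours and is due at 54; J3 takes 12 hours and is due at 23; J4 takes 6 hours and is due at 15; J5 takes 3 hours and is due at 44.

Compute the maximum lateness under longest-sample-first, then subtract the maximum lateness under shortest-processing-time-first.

LPT (decreasing processing time): J1 J3 J2 J4 J5.
J1: 0→14, due 14, lateness 0
J3: 14→26, due 23, lateness 3
J2: 26→37, due 54, lateness -17
J4: 37→43, due 15, lateness 28
J5: 43→46, due 44, lateness 2
Maximum = 28.
SPT (increasing processing time): J5 J4 J2 J3 J1.
J5: 0→3, due 44, lateness -41
J4: 3→9, due 15, lateness -6
J2: 9→20, due 54, lateness -34
J3: 20→32, due 23, lateness 9
J1: 32→46, due 14, lateness 32
Maximum = 32.
Difference = 28 − 32 = -4.

-4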